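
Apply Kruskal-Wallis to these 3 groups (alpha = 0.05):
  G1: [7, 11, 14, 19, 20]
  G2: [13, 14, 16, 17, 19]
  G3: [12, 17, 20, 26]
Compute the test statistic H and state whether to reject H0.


Step 1: Combine all N = 14 observations and assign midranks.
sorted (value, group, rank): (7,G1,1), (11,G1,2), (12,G3,3), (13,G2,4), (14,G1,5.5), (14,G2,5.5), (16,G2,7), (17,G2,8.5), (17,G3,8.5), (19,G1,10.5), (19,G2,10.5), (20,G1,12.5), (20,G3,12.5), (26,G3,14)
Step 2: Sum ranks within each group.
R_1 = 31.5 (n_1 = 5)
R_2 = 35.5 (n_2 = 5)
R_3 = 38 (n_3 = 4)
Step 3: H = 12/(N(N+1)) * sum(R_i^2/n_i) - 3(N+1)
     = 12/(14*15) * (31.5^2/5 + 35.5^2/5 + 38^2/4) - 3*15
     = 0.057143 * 811.5 - 45
     = 1.371429.
Step 4: Ties present; correction factor C = 1 - 24/(14^3 - 14) = 0.991209. Corrected H = 1.371429 / 0.991209 = 1.383592.
Step 5: Under H0, H ~ chi^2(2); p-value = 0.500676.
Step 6: alpha = 0.05. fail to reject H0.

H = 1.3836, df = 2, p = 0.500676, fail to reject H0.


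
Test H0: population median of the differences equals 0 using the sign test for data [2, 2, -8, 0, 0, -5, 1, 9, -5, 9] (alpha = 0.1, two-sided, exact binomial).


Step 1: Discard zero differences. Original n = 10; n_eff = number of nonzero differences = 8.
Nonzero differences (with sign): +2, +2, -8, -5, +1, +9, -5, +9
Step 2: Count signs: positive = 5, negative = 3.
Step 3: Under H0: P(positive) = 0.5, so the number of positives S ~ Bin(8, 0.5).
Step 4: Two-sided exact p-value = sum of Bin(8,0.5) probabilities at or below the observed probability = 0.726562.
Step 5: alpha = 0.1. fail to reject H0.

n_eff = 8, pos = 5, neg = 3, p = 0.726562, fail to reject H0.


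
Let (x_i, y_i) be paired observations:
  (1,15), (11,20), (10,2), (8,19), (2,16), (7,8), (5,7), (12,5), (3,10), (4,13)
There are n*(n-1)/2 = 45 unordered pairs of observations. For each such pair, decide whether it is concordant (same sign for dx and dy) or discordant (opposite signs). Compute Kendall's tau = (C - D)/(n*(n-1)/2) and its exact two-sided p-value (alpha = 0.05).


Step 1: Enumerate the 45 unordered pairs (i,j) with i<j and classify each by sign(x_j-x_i) * sign(y_j-y_i).
  (1,2):dx=+10,dy=+5->C; (1,3):dx=+9,dy=-13->D; (1,4):dx=+7,dy=+4->C; (1,5):dx=+1,dy=+1->C
  (1,6):dx=+6,dy=-7->D; (1,7):dx=+4,dy=-8->D; (1,8):dx=+11,dy=-10->D; (1,9):dx=+2,dy=-5->D
  (1,10):dx=+3,dy=-2->D; (2,3):dx=-1,dy=-18->C; (2,4):dx=-3,dy=-1->C; (2,5):dx=-9,dy=-4->C
  (2,6):dx=-4,dy=-12->C; (2,7):dx=-6,dy=-13->C; (2,8):dx=+1,dy=-15->D; (2,9):dx=-8,dy=-10->C
  (2,10):dx=-7,dy=-7->C; (3,4):dx=-2,dy=+17->D; (3,5):dx=-8,dy=+14->D; (3,6):dx=-3,dy=+6->D
  (3,7):dx=-5,dy=+5->D; (3,8):dx=+2,dy=+3->C; (3,9):dx=-7,dy=+8->D; (3,10):dx=-6,dy=+11->D
  (4,5):dx=-6,dy=-3->C; (4,6):dx=-1,dy=-11->C; (4,7):dx=-3,dy=-12->C; (4,8):dx=+4,dy=-14->D
  (4,9):dx=-5,dy=-9->C; (4,10):dx=-4,dy=-6->C; (5,6):dx=+5,dy=-8->D; (5,7):dx=+3,dy=-9->D
  (5,8):dx=+10,dy=-11->D; (5,9):dx=+1,dy=-6->D; (5,10):dx=+2,dy=-3->D; (6,7):dx=-2,dy=-1->C
  (6,8):dx=+5,dy=-3->D; (6,9):dx=-4,dy=+2->D; (6,10):dx=-3,dy=+5->D; (7,8):dx=+7,dy=-2->D
  (7,9):dx=-2,dy=+3->D; (7,10):dx=-1,dy=+6->D; (8,9):dx=-9,dy=+5->D; (8,10):dx=-8,dy=+8->D
  (9,10):dx=+1,dy=+3->C
Step 2: C = 18, D = 27, total pairs = 45.
Step 3: tau = (C - D)/(n(n-1)/2) = (18 - 27)/45 = -0.200000.
Step 4: Exact two-sided p-value (enumerate n! = 3628800 permutations of y under H0): p = 0.484313.
Step 5: alpha = 0.05. fail to reject H0.

tau_b = -0.2000 (C=18, D=27), p = 0.484313, fail to reject H0.


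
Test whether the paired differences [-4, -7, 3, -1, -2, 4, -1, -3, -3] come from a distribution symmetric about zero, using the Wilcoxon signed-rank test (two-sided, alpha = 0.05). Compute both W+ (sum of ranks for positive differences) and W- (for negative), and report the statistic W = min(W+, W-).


Step 1: Drop any zero differences (none here) and take |d_i|.
|d| = [4, 7, 3, 1, 2, 4, 1, 3, 3]
Step 2: Midrank |d_i| (ties get averaged ranks).
ranks: |4|->7.5, |7|->9, |3|->5, |1|->1.5, |2|->3, |4|->7.5, |1|->1.5, |3|->5, |3|->5
Step 3: Attach original signs; sum ranks with positive sign and with negative sign.
W+ = 5 + 7.5 = 12.5
W- = 7.5 + 9 + 1.5 + 3 + 1.5 + 5 + 5 = 32.5
(Check: W+ + W- = 45 should equal n(n+1)/2 = 45.)
Step 4: Test statistic W = min(W+, W-) = 12.5.
Step 5: Ties in |d|, so use the tie-corrected normal approximation.
        E[W] = n(n+1)/4 = 9*10/4 = 22.5.
        Tie groups: |d|=1 (t=2), |d|=3 (t=3), |d|=4 (t=2); sum(t^3 - t) = 36.
        Var[W] = n(n+1)(2n+1)/24 - sum(t^3-t)/48 = 1710/24 - 36/48 = 70.5.
        z = (W - E[W]) / sqrt(Var[W]) = (12.5 - 22.5) / 8.3964 = -1.1910.
        Two-sided p = 2*Phi(z) = 0.233660.
Step 6: alpha = 0.05. fail to reject H0.

W+ = 12.5, W- = 32.5, W = min = 12.5, p = 0.233660, fail to reject H0.


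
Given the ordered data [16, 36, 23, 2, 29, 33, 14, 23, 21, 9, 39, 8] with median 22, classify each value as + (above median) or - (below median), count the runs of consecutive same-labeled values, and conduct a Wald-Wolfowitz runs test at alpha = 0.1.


Step 1: Compute median = 22; label A = above, B = below.
Labels in order: BAABAABABBAB  (n_A = 6, n_B = 6)
Step 2: Count runs R = 9.
Step 3: Under H0 (random ordering), E[R] = 2*n_A*n_B/(n_A+n_B) + 1 = 2*6*6/12 + 1 = 7.0000.
        Var[R] = 2*n_A*n_B*(2*n_A*n_B - n_A - n_B) / ((n_A+n_B)^2 * (n_A+n_B-1)) = 4320/1584 = 2.7273.
        SD[R] = 1.6514.
Step 4: Continuity-corrected z = (R - 0.5 - E[R]) / SD[R] = (9 - 0.5 - 7.0000) / 1.6514 = 0.9083.
Step 5: Two-sided p-value via normal approximation = 2*(1 - Phi(|z|)) = 0.363722.
Step 6: alpha = 0.1. fail to reject H0.

R = 9, z = 0.9083, p = 0.363722, fail to reject H0.


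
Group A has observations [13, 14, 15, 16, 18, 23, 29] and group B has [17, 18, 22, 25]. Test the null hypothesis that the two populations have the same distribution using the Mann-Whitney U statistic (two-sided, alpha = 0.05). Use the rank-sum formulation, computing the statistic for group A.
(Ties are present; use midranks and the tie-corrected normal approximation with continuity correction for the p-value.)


Step 1: Combine and sort all 11 observations; assign midranks.
sorted (value, group): (13,X), (14,X), (15,X), (16,X), (17,Y), (18,X), (18,Y), (22,Y), (23,X), (25,Y), (29,X)
ranks: 13->1, 14->2, 15->3, 16->4, 17->5, 18->6.5, 18->6.5, 22->8, 23->9, 25->10, 29->11
Step 2: Rank sum for X: R1 = 1 + 2 + 3 + 4 + 6.5 + 9 + 11 = 36.5.
Step 3: U_X = R1 - n1(n1+1)/2 = 36.5 - 7*8/2 = 36.5 - 28 = 8.5.
       U_Y = n1*n2 - U_X = 28 - 8.5 = 19.5.
Step 4: Ties are present, so use the tie-corrected normal approximation (with continuity correction) for the p-value.
Step 5: p-value = 0.343605; compare to alpha = 0.05. fail to reject H0.

U_X = 8.5, p = 0.343605, fail to reject H0 at alpha = 0.05.


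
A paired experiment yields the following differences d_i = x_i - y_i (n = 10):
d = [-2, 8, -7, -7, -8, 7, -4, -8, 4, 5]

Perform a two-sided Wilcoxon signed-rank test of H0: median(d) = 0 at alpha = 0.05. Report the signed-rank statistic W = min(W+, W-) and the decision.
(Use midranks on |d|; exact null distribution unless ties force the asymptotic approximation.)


Step 1: Drop any zero differences (none here) and take |d_i|.
|d| = [2, 8, 7, 7, 8, 7, 4, 8, 4, 5]
Step 2: Midrank |d_i| (ties get averaged ranks).
ranks: |2|->1, |8|->9, |7|->6, |7|->6, |8|->9, |7|->6, |4|->2.5, |8|->9, |4|->2.5, |5|->4
Step 3: Attach original signs; sum ranks with positive sign and with negative sign.
W+ = 9 + 6 + 2.5 + 4 = 21.5
W- = 1 + 6 + 6 + 9 + 2.5 + 9 = 33.5
(Check: W+ + W- = 55 should equal n(n+1)/2 = 55.)
Step 4: Test statistic W = min(W+, W-) = 21.5.
Step 5: Ties in |d|, so use the tie-corrected normal approximation.
        E[W] = n(n+1)/4 = 10*11/4 = 27.5.
        Tie groups: |d|=4 (t=2), |d|=7 (t=3), |d|=8 (t=3); sum(t^3 - t) = 54.
        Var[W] = n(n+1)(2n+1)/24 - sum(t^3-t)/48 = 2310/24 - 54/48 = 95.125.
        z = (W - E[W]) / sqrt(Var[W]) = (21.5 - 27.5) / 9.7532 = -0.6152.
        Two-sided p = 2*Phi(z) = 0.538434.
Step 6: alpha = 0.05. fail to reject H0.

W+ = 21.5, W- = 33.5, W = min = 21.5, p = 0.538434, fail to reject H0.


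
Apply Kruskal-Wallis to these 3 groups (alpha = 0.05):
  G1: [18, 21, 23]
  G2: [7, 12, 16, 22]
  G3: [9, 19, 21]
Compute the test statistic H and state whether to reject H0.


Step 1: Combine all N = 10 observations and assign midranks.
sorted (value, group, rank): (7,G2,1), (9,G3,2), (12,G2,3), (16,G2,4), (18,G1,5), (19,G3,6), (21,G1,7.5), (21,G3,7.5), (22,G2,9), (23,G1,10)
Step 2: Sum ranks within each group.
R_1 = 22.5 (n_1 = 3)
R_2 = 17 (n_2 = 4)
R_3 = 15.5 (n_3 = 3)
Step 3: H = 12/(N(N+1)) * sum(R_i^2/n_i) - 3(N+1)
     = 12/(10*11) * (22.5^2/3 + 17^2/4 + 15.5^2/3) - 3*11
     = 0.109091 * 321.083 - 33
     = 2.027273.
Step 4: Ties present; correction factor C = 1 - 6/(10^3 - 10) = 0.993939. Corrected H = 2.027273 / 0.993939 = 2.039634.
Step 5: Under H0, H ~ chi^2(2); p-value = 0.360661.
Step 6: alpha = 0.05. fail to reject H0.

H = 2.0396, df = 2, p = 0.360661, fail to reject H0.


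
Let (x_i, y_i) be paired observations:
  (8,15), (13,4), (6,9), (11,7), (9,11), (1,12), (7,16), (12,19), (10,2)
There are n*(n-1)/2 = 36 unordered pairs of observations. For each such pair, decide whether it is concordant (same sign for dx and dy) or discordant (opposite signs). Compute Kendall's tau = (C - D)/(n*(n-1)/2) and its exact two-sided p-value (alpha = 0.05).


Step 1: Enumerate the 36 unordered pairs (i,j) with i<j and classify each by sign(x_j-x_i) * sign(y_j-y_i).
  (1,2):dx=+5,dy=-11->D; (1,3):dx=-2,dy=-6->C; (1,4):dx=+3,dy=-8->D; (1,5):dx=+1,dy=-4->D
  (1,6):dx=-7,dy=-3->C; (1,7):dx=-1,dy=+1->D; (1,8):dx=+4,dy=+4->C; (1,9):dx=+2,dy=-13->D
  (2,3):dx=-7,dy=+5->D; (2,4):dx=-2,dy=+3->D; (2,5):dx=-4,dy=+7->D; (2,6):dx=-12,dy=+8->D
  (2,7):dx=-6,dy=+12->D; (2,8):dx=-1,dy=+15->D; (2,9):dx=-3,dy=-2->C; (3,4):dx=+5,dy=-2->D
  (3,5):dx=+3,dy=+2->C; (3,6):dx=-5,dy=+3->D; (3,7):dx=+1,dy=+7->C; (3,8):dx=+6,dy=+10->C
  (3,9):dx=+4,dy=-7->D; (4,5):dx=-2,dy=+4->D; (4,6):dx=-10,dy=+5->D; (4,7):dx=-4,dy=+9->D
  (4,8):dx=+1,dy=+12->C; (4,9):dx=-1,dy=-5->C; (5,6):dx=-8,dy=+1->D; (5,7):dx=-2,dy=+5->D
  (5,8):dx=+3,dy=+8->C; (5,9):dx=+1,dy=-9->D; (6,7):dx=+6,dy=+4->C; (6,8):dx=+11,dy=+7->C
  (6,9):dx=+9,dy=-10->D; (7,8):dx=+5,dy=+3->C; (7,9):dx=+3,dy=-14->D; (8,9):dx=-2,dy=-17->C
Step 2: C = 14, D = 22, total pairs = 36.
Step 3: tau = (C - D)/(n(n-1)/2) = (14 - 22)/36 = -0.222222.
Step 4: Exact two-sided p-value (enumerate n! = 362880 permutations of y under H0): p = 0.476709.
Step 5: alpha = 0.05. fail to reject H0.

tau_b = -0.2222 (C=14, D=22), p = 0.476709, fail to reject H0.


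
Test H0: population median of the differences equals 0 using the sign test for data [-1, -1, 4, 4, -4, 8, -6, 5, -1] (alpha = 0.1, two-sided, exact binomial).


Step 1: Discard zero differences. Original n = 9; n_eff = number of nonzero differences = 9.
Nonzero differences (with sign): -1, -1, +4, +4, -4, +8, -6, +5, -1
Step 2: Count signs: positive = 4, negative = 5.
Step 3: Under H0: P(positive) = 0.5, so the number of positives S ~ Bin(9, 0.5).
Step 4: Two-sided exact p-value = sum of Bin(9,0.5) probabilities at or below the observed probability = 1.000000.
Step 5: alpha = 0.1. fail to reject H0.

n_eff = 9, pos = 4, neg = 5, p = 1.000000, fail to reject H0.


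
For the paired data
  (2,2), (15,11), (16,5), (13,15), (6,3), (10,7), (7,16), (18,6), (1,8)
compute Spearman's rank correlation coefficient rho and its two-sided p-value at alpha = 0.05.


Step 1: Rank x and y separately (midranks; no ties here).
rank(x): 2->2, 15->7, 16->8, 13->6, 6->3, 10->5, 7->4, 18->9, 1->1
rank(y): 2->1, 11->7, 5->3, 15->8, 3->2, 7->5, 16->9, 6->4, 8->6
Step 2: d_i = R_x(i) - R_y(i); compute d_i^2.
  (2-1)^2=1, (7-7)^2=0, (8-3)^2=25, (6-8)^2=4, (3-2)^2=1, (5-5)^2=0, (4-9)^2=25, (9-4)^2=25, (1-6)^2=25
sum(d^2) = 106.
Step 3: rho = 1 - 6*106 / (9*(9^2 - 1)) = 1 - 636/720 = 0.116667.
Step 4: Under H0, t = rho * sqrt((n-2)/(1-rho^2)) = 0.3108 ~ t(7).
Step 5: Two-sided p-value from the t-distribution with 7 df = 0.765008.
Step 6: alpha = 0.05. fail to reject H0.

rho = 0.1167, p = 0.765008, fail to reject H0 at alpha = 0.05.


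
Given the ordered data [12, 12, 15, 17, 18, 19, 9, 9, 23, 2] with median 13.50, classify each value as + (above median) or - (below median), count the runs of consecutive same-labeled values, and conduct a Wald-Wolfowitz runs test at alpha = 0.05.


Step 1: Compute median = 13.50; label A = above, B = below.
Labels in order: BBAAAABBAB  (n_A = 5, n_B = 5)
Step 2: Count runs R = 5.
Step 3: Under H0 (random ordering), E[R] = 2*n_A*n_B/(n_A+n_B) + 1 = 2*5*5/10 + 1 = 6.0000.
        Var[R] = 2*n_A*n_B*(2*n_A*n_B - n_A - n_B) / ((n_A+n_B)^2 * (n_A+n_B-1)) = 2000/900 = 2.2222.
        SD[R] = 1.4907.
Step 4: Continuity-corrected z = (R + 0.5 - E[R]) / SD[R] = (5 + 0.5 - 6.0000) / 1.4907 = -0.3354.
Step 5: Two-sided p-value via normal approximation = 2*(1 - Phi(|z|)) = 0.737316.
Step 6: alpha = 0.05. fail to reject H0.

R = 5, z = -0.3354, p = 0.737316, fail to reject H0.


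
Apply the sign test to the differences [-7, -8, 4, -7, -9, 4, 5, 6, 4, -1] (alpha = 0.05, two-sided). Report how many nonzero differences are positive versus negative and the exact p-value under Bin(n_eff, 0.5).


Step 1: Discard zero differences. Original n = 10; n_eff = number of nonzero differences = 10.
Nonzero differences (with sign): -7, -8, +4, -7, -9, +4, +5, +6, +4, -1
Step 2: Count signs: positive = 5, negative = 5.
Step 3: Under H0: P(positive) = 0.5, so the number of positives S ~ Bin(10, 0.5).
Step 4: Two-sided exact p-value = sum of Bin(10,0.5) probabilities at or below the observed probability = 1.000000.
Step 5: alpha = 0.05. fail to reject H0.

n_eff = 10, pos = 5, neg = 5, p = 1.000000, fail to reject H0.


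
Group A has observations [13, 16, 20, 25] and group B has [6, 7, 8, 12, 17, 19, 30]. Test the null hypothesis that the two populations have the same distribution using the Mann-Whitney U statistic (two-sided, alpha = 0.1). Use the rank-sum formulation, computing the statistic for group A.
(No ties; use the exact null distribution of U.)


Step 1: Combine and sort all 11 observations; assign midranks.
sorted (value, group): (6,Y), (7,Y), (8,Y), (12,Y), (13,X), (16,X), (17,Y), (19,Y), (20,X), (25,X), (30,Y)
ranks: 6->1, 7->2, 8->3, 12->4, 13->5, 16->6, 17->7, 19->8, 20->9, 25->10, 30->11
Step 2: Rank sum for X: R1 = 5 + 6 + 9 + 10 = 30.
Step 3: U_X = R1 - n1(n1+1)/2 = 30 - 4*5/2 = 30 - 10 = 20.
       U_Y = n1*n2 - U_X = 28 - 20 = 8.
Step 4: No ties, so the exact null distribution of U (based on enumerating the C(11,4) = 330 equally likely rank assignments) gives the two-sided p-value.
Step 5: p-value = 0.315152; compare to alpha = 0.1. fail to reject H0.

U_X = 20, p = 0.315152, fail to reject H0 at alpha = 0.1.


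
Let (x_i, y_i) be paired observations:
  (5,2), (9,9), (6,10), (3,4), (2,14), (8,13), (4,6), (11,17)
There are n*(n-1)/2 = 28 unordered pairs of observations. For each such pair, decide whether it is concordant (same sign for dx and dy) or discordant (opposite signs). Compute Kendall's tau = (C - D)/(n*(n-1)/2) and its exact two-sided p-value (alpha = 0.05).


Step 1: Enumerate the 28 unordered pairs (i,j) with i<j and classify each by sign(x_j-x_i) * sign(y_j-y_i).
  (1,2):dx=+4,dy=+7->C; (1,3):dx=+1,dy=+8->C; (1,4):dx=-2,dy=+2->D; (1,5):dx=-3,dy=+12->D
  (1,6):dx=+3,dy=+11->C; (1,7):dx=-1,dy=+4->D; (1,8):dx=+6,dy=+15->C; (2,3):dx=-3,dy=+1->D
  (2,4):dx=-6,dy=-5->C; (2,5):dx=-7,dy=+5->D; (2,6):dx=-1,dy=+4->D; (2,7):dx=-5,dy=-3->C
  (2,8):dx=+2,dy=+8->C; (3,4):dx=-3,dy=-6->C; (3,5):dx=-4,dy=+4->D; (3,6):dx=+2,dy=+3->C
  (3,7):dx=-2,dy=-4->C; (3,8):dx=+5,dy=+7->C; (4,5):dx=-1,dy=+10->D; (4,6):dx=+5,dy=+9->C
  (4,7):dx=+1,dy=+2->C; (4,8):dx=+8,dy=+13->C; (5,6):dx=+6,dy=-1->D; (5,7):dx=+2,dy=-8->D
  (5,8):dx=+9,dy=+3->C; (6,7):dx=-4,dy=-7->C; (6,8):dx=+3,dy=+4->C; (7,8):dx=+7,dy=+11->C
Step 2: C = 18, D = 10, total pairs = 28.
Step 3: tau = (C - D)/(n(n-1)/2) = (18 - 10)/28 = 0.285714.
Step 4: Exact two-sided p-value (enumerate n! = 40320 permutations of y under H0): p = 0.398760.
Step 5: alpha = 0.05. fail to reject H0.

tau_b = 0.2857 (C=18, D=10), p = 0.398760, fail to reject H0.


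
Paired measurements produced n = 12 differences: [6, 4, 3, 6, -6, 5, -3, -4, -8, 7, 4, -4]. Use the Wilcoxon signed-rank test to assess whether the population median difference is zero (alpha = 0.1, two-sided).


Step 1: Drop any zero differences (none here) and take |d_i|.
|d| = [6, 4, 3, 6, 6, 5, 3, 4, 8, 7, 4, 4]
Step 2: Midrank |d_i| (ties get averaged ranks).
ranks: |6|->9, |4|->4.5, |3|->1.5, |6|->9, |6|->9, |5|->7, |3|->1.5, |4|->4.5, |8|->12, |7|->11, |4|->4.5, |4|->4.5
Step 3: Attach original signs; sum ranks with positive sign and with negative sign.
W+ = 9 + 4.5 + 1.5 + 9 + 7 + 11 + 4.5 = 46.5
W- = 9 + 1.5 + 4.5 + 12 + 4.5 = 31.5
(Check: W+ + W- = 78 should equal n(n+1)/2 = 78.)
Step 4: Test statistic W = min(W+, W-) = 31.5.
Step 5: Ties in |d|, so use the tie-corrected normal approximation.
        E[W] = n(n+1)/4 = 12*13/4 = 39.
        Tie groups: |d|=3 (t=2), |d|=4 (t=4), |d|=6 (t=3); sum(t^3 - t) = 90.
        Var[W] = n(n+1)(2n+1)/24 - sum(t^3-t)/48 = 3900/24 - 90/48 = 160.625.
        z = (W - E[W]) / sqrt(Var[W]) = (31.5 - 39) / 12.6738 = -0.5918.
        Two-sided p = 2*Phi(z) = 0.554003.
Step 6: alpha = 0.1. fail to reject H0.

W+ = 46.5, W- = 31.5, W = min = 31.5, p = 0.554003, fail to reject H0.


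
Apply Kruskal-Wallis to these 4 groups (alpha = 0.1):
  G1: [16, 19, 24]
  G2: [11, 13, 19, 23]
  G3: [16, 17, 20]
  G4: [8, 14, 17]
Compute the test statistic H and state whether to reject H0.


Step 1: Combine all N = 13 observations and assign midranks.
sorted (value, group, rank): (8,G4,1), (11,G2,2), (13,G2,3), (14,G4,4), (16,G1,5.5), (16,G3,5.5), (17,G3,7.5), (17,G4,7.5), (19,G1,9.5), (19,G2,9.5), (20,G3,11), (23,G2,12), (24,G1,13)
Step 2: Sum ranks within each group.
R_1 = 28 (n_1 = 3)
R_2 = 26.5 (n_2 = 4)
R_3 = 24 (n_3 = 3)
R_4 = 12.5 (n_4 = 3)
Step 3: H = 12/(N(N+1)) * sum(R_i^2/n_i) - 3(N+1)
     = 12/(13*14) * (28^2/3 + 26.5^2/4 + 24^2/3 + 12.5^2/3) - 3*14
     = 0.065934 * 680.979 - 42
     = 2.899725.
Step 4: Ties present; correction factor C = 1 - 18/(13^3 - 13) = 0.991758. Corrected H = 2.899725 / 0.991758 = 2.923823.
Step 5: Under H0, H ~ chi^2(3); p-value = 0.403520.
Step 6: alpha = 0.1. fail to reject H0.

H = 2.9238, df = 3, p = 0.403520, fail to reject H0.


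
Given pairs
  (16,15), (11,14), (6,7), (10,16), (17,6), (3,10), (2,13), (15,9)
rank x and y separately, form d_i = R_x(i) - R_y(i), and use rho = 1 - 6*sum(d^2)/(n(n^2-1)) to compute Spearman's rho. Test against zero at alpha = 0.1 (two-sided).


Step 1: Rank x and y separately (midranks; no ties here).
rank(x): 16->7, 11->5, 6->3, 10->4, 17->8, 3->2, 2->1, 15->6
rank(y): 15->7, 14->6, 7->2, 16->8, 6->1, 10->4, 13->5, 9->3
Step 2: d_i = R_x(i) - R_y(i); compute d_i^2.
  (7-7)^2=0, (5-6)^2=1, (3-2)^2=1, (4-8)^2=16, (8-1)^2=49, (2-4)^2=4, (1-5)^2=16, (6-3)^2=9
sum(d^2) = 96.
Step 3: rho = 1 - 6*96 / (8*(8^2 - 1)) = 1 - 576/504 = -0.142857.
Step 4: Under H0, t = rho * sqrt((n-2)/(1-rho^2)) = -0.3536 ~ t(6).
Step 5: Two-sided p-value from the t-distribution with 6 df = 0.735765.
Step 6: alpha = 0.1. fail to reject H0.

rho = -0.1429, p = 0.735765, fail to reject H0 at alpha = 0.1.


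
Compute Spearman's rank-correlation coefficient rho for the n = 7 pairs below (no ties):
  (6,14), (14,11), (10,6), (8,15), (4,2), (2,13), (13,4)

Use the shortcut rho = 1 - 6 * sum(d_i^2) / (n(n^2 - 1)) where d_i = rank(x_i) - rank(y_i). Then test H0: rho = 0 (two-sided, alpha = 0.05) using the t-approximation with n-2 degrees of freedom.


Step 1: Rank x and y separately (midranks; no ties here).
rank(x): 6->3, 14->7, 10->5, 8->4, 4->2, 2->1, 13->6
rank(y): 14->6, 11->4, 6->3, 15->7, 2->1, 13->5, 4->2
Step 2: d_i = R_x(i) - R_y(i); compute d_i^2.
  (3-6)^2=9, (7-4)^2=9, (5-3)^2=4, (4-7)^2=9, (2-1)^2=1, (1-5)^2=16, (6-2)^2=16
sum(d^2) = 64.
Step 3: rho = 1 - 6*64 / (7*(7^2 - 1)) = 1 - 384/336 = -0.142857.
Step 4: Under H0, t = rho * sqrt((n-2)/(1-rho^2)) = -0.3227 ~ t(5).
Step 5: Two-sided p-value from the t-distribution with 5 df = 0.759945.
Step 6: alpha = 0.05. fail to reject H0.

rho = -0.1429, p = 0.759945, fail to reject H0 at alpha = 0.05.


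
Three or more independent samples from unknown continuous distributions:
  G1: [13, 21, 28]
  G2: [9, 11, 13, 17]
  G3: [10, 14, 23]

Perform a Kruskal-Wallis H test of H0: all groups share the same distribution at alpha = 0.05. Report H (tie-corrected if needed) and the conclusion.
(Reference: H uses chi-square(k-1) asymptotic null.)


Step 1: Combine all N = 10 observations and assign midranks.
sorted (value, group, rank): (9,G2,1), (10,G3,2), (11,G2,3), (13,G1,4.5), (13,G2,4.5), (14,G3,6), (17,G2,7), (21,G1,8), (23,G3,9), (28,G1,10)
Step 2: Sum ranks within each group.
R_1 = 22.5 (n_1 = 3)
R_2 = 15.5 (n_2 = 4)
R_3 = 17 (n_3 = 3)
Step 3: H = 12/(N(N+1)) * sum(R_i^2/n_i) - 3(N+1)
     = 12/(10*11) * (22.5^2/3 + 15.5^2/4 + 17^2/3) - 3*11
     = 0.109091 * 325.146 - 33
     = 2.470455.
Step 4: Ties present; correction factor C = 1 - 6/(10^3 - 10) = 0.993939. Corrected H = 2.470455 / 0.993939 = 2.485518.
Step 5: Under H0, H ~ chi^2(2); p-value = 0.288587.
Step 6: alpha = 0.05. fail to reject H0.

H = 2.4855, df = 2, p = 0.288587, fail to reject H0.


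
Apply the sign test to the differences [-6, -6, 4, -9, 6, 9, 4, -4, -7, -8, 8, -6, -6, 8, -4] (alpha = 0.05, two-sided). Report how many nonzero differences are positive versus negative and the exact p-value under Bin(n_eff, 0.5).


Step 1: Discard zero differences. Original n = 15; n_eff = number of nonzero differences = 15.
Nonzero differences (with sign): -6, -6, +4, -9, +6, +9, +4, -4, -7, -8, +8, -6, -6, +8, -4
Step 2: Count signs: positive = 6, negative = 9.
Step 3: Under H0: P(positive) = 0.5, so the number of positives S ~ Bin(15, 0.5).
Step 4: Two-sided exact p-value = sum of Bin(15,0.5) probabilities at or below the observed probability = 0.607239.
Step 5: alpha = 0.05. fail to reject H0.

n_eff = 15, pos = 6, neg = 9, p = 0.607239, fail to reject H0.


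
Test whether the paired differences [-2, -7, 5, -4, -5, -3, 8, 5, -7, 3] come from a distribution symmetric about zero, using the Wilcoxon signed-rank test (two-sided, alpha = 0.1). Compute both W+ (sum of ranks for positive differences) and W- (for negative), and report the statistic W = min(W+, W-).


Step 1: Drop any zero differences (none here) and take |d_i|.
|d| = [2, 7, 5, 4, 5, 3, 8, 5, 7, 3]
Step 2: Midrank |d_i| (ties get averaged ranks).
ranks: |2|->1, |7|->8.5, |5|->6, |4|->4, |5|->6, |3|->2.5, |8|->10, |5|->6, |7|->8.5, |3|->2.5
Step 3: Attach original signs; sum ranks with positive sign and with negative sign.
W+ = 6 + 10 + 6 + 2.5 = 24.5
W- = 1 + 8.5 + 4 + 6 + 2.5 + 8.5 = 30.5
(Check: W+ + W- = 55 should equal n(n+1)/2 = 55.)
Step 4: Test statistic W = min(W+, W-) = 24.5.
Step 5: Ties in |d|, so use the tie-corrected normal approximation.
        E[W] = n(n+1)/4 = 10*11/4 = 27.5.
        Tie groups: |d|=3 (t=2), |d|=5 (t=3), |d|=7 (t=2); sum(t^3 - t) = 36.
        Var[W] = n(n+1)(2n+1)/24 - sum(t^3-t)/48 = 2310/24 - 36/48 = 95.5.
        z = (W - E[W]) / sqrt(Var[W]) = (24.5 - 27.5) / 9.7724 = -0.3070.
        Two-sided p = 2*Phi(z) = 0.758853.
Step 6: alpha = 0.1. fail to reject H0.

W+ = 24.5, W- = 30.5, W = min = 24.5, p = 0.758853, fail to reject H0.


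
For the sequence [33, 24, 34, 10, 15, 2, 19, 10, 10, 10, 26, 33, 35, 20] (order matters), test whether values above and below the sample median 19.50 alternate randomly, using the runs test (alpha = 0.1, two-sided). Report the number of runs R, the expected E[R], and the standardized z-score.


Step 1: Compute median = 19.50; label A = above, B = below.
Labels in order: AAABBBBBBBAAAA  (n_A = 7, n_B = 7)
Step 2: Count runs R = 3.
Step 3: Under H0 (random ordering), E[R] = 2*n_A*n_B/(n_A+n_B) + 1 = 2*7*7/14 + 1 = 8.0000.
        Var[R] = 2*n_A*n_B*(2*n_A*n_B - n_A - n_B) / ((n_A+n_B)^2 * (n_A+n_B-1)) = 8232/2548 = 3.2308.
        SD[R] = 1.7974.
Step 4: Continuity-corrected z = (R + 0.5 - E[R]) / SD[R] = (3 + 0.5 - 8.0000) / 1.7974 = -2.5036.
Step 5: Two-sided p-value via normal approximation = 2*(1 - Phi(|z|)) = 0.012295.
Step 6: alpha = 0.1. reject H0.

R = 3, z = -2.5036, p = 0.012295, reject H0.


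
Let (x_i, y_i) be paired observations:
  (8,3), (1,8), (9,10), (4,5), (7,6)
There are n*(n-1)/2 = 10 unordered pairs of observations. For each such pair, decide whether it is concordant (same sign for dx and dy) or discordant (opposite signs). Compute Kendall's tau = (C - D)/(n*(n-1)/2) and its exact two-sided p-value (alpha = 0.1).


Step 1: Enumerate the 10 unordered pairs (i,j) with i<j and classify each by sign(x_j-x_i) * sign(y_j-y_i).
  (1,2):dx=-7,dy=+5->D; (1,3):dx=+1,dy=+7->C; (1,4):dx=-4,dy=+2->D; (1,5):dx=-1,dy=+3->D
  (2,3):dx=+8,dy=+2->C; (2,4):dx=+3,dy=-3->D; (2,5):dx=+6,dy=-2->D; (3,4):dx=-5,dy=-5->C
  (3,5):dx=-2,dy=-4->C; (4,5):dx=+3,dy=+1->C
Step 2: C = 5, D = 5, total pairs = 10.
Step 3: tau = (C - D)/(n(n-1)/2) = (5 - 5)/10 = 0.000000.
Step 4: Exact two-sided p-value (enumerate n! = 120 permutations of y under H0): p = 1.000000.
Step 5: alpha = 0.1. fail to reject H0.

tau_b = 0.0000 (C=5, D=5), p = 1.000000, fail to reject H0.


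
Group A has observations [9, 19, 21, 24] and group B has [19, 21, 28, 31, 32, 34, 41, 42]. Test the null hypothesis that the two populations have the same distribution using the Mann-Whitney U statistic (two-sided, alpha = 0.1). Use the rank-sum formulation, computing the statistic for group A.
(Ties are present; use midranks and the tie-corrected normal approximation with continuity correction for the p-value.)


Step 1: Combine and sort all 12 observations; assign midranks.
sorted (value, group): (9,X), (19,X), (19,Y), (21,X), (21,Y), (24,X), (28,Y), (31,Y), (32,Y), (34,Y), (41,Y), (42,Y)
ranks: 9->1, 19->2.5, 19->2.5, 21->4.5, 21->4.5, 24->6, 28->7, 31->8, 32->9, 34->10, 41->11, 42->12
Step 2: Rank sum for X: R1 = 1 + 2.5 + 4.5 + 6 = 14.
Step 3: U_X = R1 - n1(n1+1)/2 = 14 - 4*5/2 = 14 - 10 = 4.
       U_Y = n1*n2 - U_X = 32 - 4 = 28.
Step 4: Ties are present, so use the tie-corrected normal approximation (with continuity correction) for the p-value.
Step 5: p-value = 0.049991; compare to alpha = 0.1. reject H0.

U_X = 4, p = 0.049991, reject H0 at alpha = 0.1.


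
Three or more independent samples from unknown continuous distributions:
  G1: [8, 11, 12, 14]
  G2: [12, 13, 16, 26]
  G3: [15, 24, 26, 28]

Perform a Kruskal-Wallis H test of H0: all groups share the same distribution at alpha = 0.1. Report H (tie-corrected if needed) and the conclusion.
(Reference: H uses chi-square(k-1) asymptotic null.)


Step 1: Combine all N = 12 observations and assign midranks.
sorted (value, group, rank): (8,G1,1), (11,G1,2), (12,G1,3.5), (12,G2,3.5), (13,G2,5), (14,G1,6), (15,G3,7), (16,G2,8), (24,G3,9), (26,G2,10.5), (26,G3,10.5), (28,G3,12)
Step 2: Sum ranks within each group.
R_1 = 12.5 (n_1 = 4)
R_2 = 27 (n_2 = 4)
R_3 = 38.5 (n_3 = 4)
Step 3: H = 12/(N(N+1)) * sum(R_i^2/n_i) - 3(N+1)
     = 12/(12*13) * (12.5^2/4 + 27^2/4 + 38.5^2/4) - 3*13
     = 0.076923 * 591.875 - 39
     = 6.528846.
Step 4: Ties present; correction factor C = 1 - 12/(12^3 - 12) = 0.993007. Corrected H = 6.528846 / 0.993007 = 6.574824.
Step 5: Under H0, H ~ chi^2(2); p-value = 0.037350.
Step 6: alpha = 0.1. reject H0.

H = 6.5748, df = 2, p = 0.037350, reject H0.


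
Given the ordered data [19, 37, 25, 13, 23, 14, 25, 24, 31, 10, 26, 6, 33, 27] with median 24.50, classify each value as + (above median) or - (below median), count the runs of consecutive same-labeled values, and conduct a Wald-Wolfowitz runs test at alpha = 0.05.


Step 1: Compute median = 24.50; label A = above, B = below.
Labels in order: BAABBBABABABAA  (n_A = 7, n_B = 7)
Step 2: Count runs R = 10.
Step 3: Under H0 (random ordering), E[R] = 2*n_A*n_B/(n_A+n_B) + 1 = 2*7*7/14 + 1 = 8.0000.
        Var[R] = 2*n_A*n_B*(2*n_A*n_B - n_A - n_B) / ((n_A+n_B)^2 * (n_A+n_B-1)) = 8232/2548 = 3.2308.
        SD[R] = 1.7974.
Step 4: Continuity-corrected z = (R - 0.5 - E[R]) / SD[R] = (10 - 0.5 - 8.0000) / 1.7974 = 0.8345.
Step 5: Two-sided p-value via normal approximation = 2*(1 - Phi(|z|)) = 0.403986.
Step 6: alpha = 0.05. fail to reject H0.

R = 10, z = 0.8345, p = 0.403986, fail to reject H0.


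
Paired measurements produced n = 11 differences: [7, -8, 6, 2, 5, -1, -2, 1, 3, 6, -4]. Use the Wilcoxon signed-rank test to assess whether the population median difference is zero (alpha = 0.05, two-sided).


Step 1: Drop any zero differences (none here) and take |d_i|.
|d| = [7, 8, 6, 2, 5, 1, 2, 1, 3, 6, 4]
Step 2: Midrank |d_i| (ties get averaged ranks).
ranks: |7|->10, |8|->11, |6|->8.5, |2|->3.5, |5|->7, |1|->1.5, |2|->3.5, |1|->1.5, |3|->5, |6|->8.5, |4|->6
Step 3: Attach original signs; sum ranks with positive sign and with negative sign.
W+ = 10 + 8.5 + 3.5 + 7 + 1.5 + 5 + 8.5 = 44
W- = 11 + 1.5 + 3.5 + 6 = 22
(Check: W+ + W- = 66 should equal n(n+1)/2 = 66.)
Step 4: Test statistic W = min(W+, W-) = 22.
Step 5: Ties in |d|, so use the tie-corrected normal approximation.
        E[W] = n(n+1)/4 = 11*12/4 = 33.
        Tie groups: |d|=1 (t=2), |d|=2 (t=2), |d|=6 (t=2); sum(t^3 - t) = 18.
        Var[W] = n(n+1)(2n+1)/24 - sum(t^3-t)/48 = 3036/24 - 18/48 = 126.125.
        z = (W - E[W]) / sqrt(Var[W]) = (22 - 33) / 11.2305 = -0.9795.
        Two-sided p = 2*Phi(z) = 0.327347.
Step 6: alpha = 0.05. fail to reject H0.

W+ = 44, W- = 22, W = min = 22, p = 0.327347, fail to reject H0.


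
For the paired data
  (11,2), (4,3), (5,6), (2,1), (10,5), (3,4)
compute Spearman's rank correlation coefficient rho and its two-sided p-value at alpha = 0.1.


Step 1: Rank x and y separately (midranks; no ties here).
rank(x): 11->6, 4->3, 5->4, 2->1, 10->5, 3->2
rank(y): 2->2, 3->3, 6->6, 1->1, 5->5, 4->4
Step 2: d_i = R_x(i) - R_y(i); compute d_i^2.
  (6-2)^2=16, (3-3)^2=0, (4-6)^2=4, (1-1)^2=0, (5-5)^2=0, (2-4)^2=4
sum(d^2) = 24.
Step 3: rho = 1 - 6*24 / (6*(6^2 - 1)) = 1 - 144/210 = 0.314286.
Step 4: Under H0, t = rho * sqrt((n-2)/(1-rho^2)) = 0.6621 ~ t(4).
Step 5: Two-sided p-value from the t-distribution with 4 df = 0.544093.
Step 6: alpha = 0.1. fail to reject H0.

rho = 0.3143, p = 0.544093, fail to reject H0 at alpha = 0.1.


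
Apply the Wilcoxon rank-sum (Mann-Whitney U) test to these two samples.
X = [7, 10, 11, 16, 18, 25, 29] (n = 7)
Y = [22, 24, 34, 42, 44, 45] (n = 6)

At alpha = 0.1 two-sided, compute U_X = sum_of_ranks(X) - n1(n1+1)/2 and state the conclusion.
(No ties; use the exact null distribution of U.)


Step 1: Combine and sort all 13 observations; assign midranks.
sorted (value, group): (7,X), (10,X), (11,X), (16,X), (18,X), (22,Y), (24,Y), (25,X), (29,X), (34,Y), (42,Y), (44,Y), (45,Y)
ranks: 7->1, 10->2, 11->3, 16->4, 18->5, 22->6, 24->7, 25->8, 29->9, 34->10, 42->11, 44->12, 45->13
Step 2: Rank sum for X: R1 = 1 + 2 + 3 + 4 + 5 + 8 + 9 = 32.
Step 3: U_X = R1 - n1(n1+1)/2 = 32 - 7*8/2 = 32 - 28 = 4.
       U_Y = n1*n2 - U_X = 42 - 4 = 38.
Step 4: No ties, so the exact null distribution of U (based on enumerating the C(13,7) = 1716 equally likely rank assignments) gives the two-sided p-value.
Step 5: p-value = 0.013986; compare to alpha = 0.1. reject H0.

U_X = 4, p = 0.013986, reject H0 at alpha = 0.1.


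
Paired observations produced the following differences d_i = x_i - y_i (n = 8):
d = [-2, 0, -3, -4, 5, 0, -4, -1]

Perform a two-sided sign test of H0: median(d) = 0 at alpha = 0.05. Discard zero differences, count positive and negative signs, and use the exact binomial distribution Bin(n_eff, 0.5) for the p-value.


Step 1: Discard zero differences. Original n = 8; n_eff = number of nonzero differences = 6.
Nonzero differences (with sign): -2, -3, -4, +5, -4, -1
Step 2: Count signs: positive = 1, negative = 5.
Step 3: Under H0: P(positive) = 0.5, so the number of positives S ~ Bin(6, 0.5).
Step 4: Two-sided exact p-value = sum of Bin(6,0.5) probabilities at or below the observed probability = 0.218750.
Step 5: alpha = 0.05. fail to reject H0.

n_eff = 6, pos = 1, neg = 5, p = 0.218750, fail to reject H0.


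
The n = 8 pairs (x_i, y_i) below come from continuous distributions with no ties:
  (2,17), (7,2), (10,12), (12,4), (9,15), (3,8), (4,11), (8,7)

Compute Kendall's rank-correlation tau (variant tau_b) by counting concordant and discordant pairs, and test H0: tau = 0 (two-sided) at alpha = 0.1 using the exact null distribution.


Step 1: Enumerate the 28 unordered pairs (i,j) with i<j and classify each by sign(x_j-x_i) * sign(y_j-y_i).
  (1,2):dx=+5,dy=-15->D; (1,3):dx=+8,dy=-5->D; (1,4):dx=+10,dy=-13->D; (1,5):dx=+7,dy=-2->D
  (1,6):dx=+1,dy=-9->D; (1,7):dx=+2,dy=-6->D; (1,8):dx=+6,dy=-10->D; (2,3):dx=+3,dy=+10->C
  (2,4):dx=+5,dy=+2->C; (2,5):dx=+2,dy=+13->C; (2,6):dx=-4,dy=+6->D; (2,7):dx=-3,dy=+9->D
  (2,8):dx=+1,dy=+5->C; (3,4):dx=+2,dy=-8->D; (3,5):dx=-1,dy=+3->D; (3,6):dx=-7,dy=-4->C
  (3,7):dx=-6,dy=-1->C; (3,8):dx=-2,dy=-5->C; (4,5):dx=-3,dy=+11->D; (4,6):dx=-9,dy=+4->D
  (4,7):dx=-8,dy=+7->D; (4,8):dx=-4,dy=+3->D; (5,6):dx=-6,dy=-7->C; (5,7):dx=-5,dy=-4->C
  (5,8):dx=-1,dy=-8->C; (6,7):dx=+1,dy=+3->C; (6,8):dx=+5,dy=-1->D; (7,8):dx=+4,dy=-4->D
Step 2: C = 11, D = 17, total pairs = 28.
Step 3: tau = (C - D)/(n(n-1)/2) = (11 - 17)/28 = -0.214286.
Step 4: Exact two-sided p-value (enumerate n! = 40320 permutations of y under H0): p = 0.548413.
Step 5: alpha = 0.1. fail to reject H0.

tau_b = -0.2143 (C=11, D=17), p = 0.548413, fail to reject H0.


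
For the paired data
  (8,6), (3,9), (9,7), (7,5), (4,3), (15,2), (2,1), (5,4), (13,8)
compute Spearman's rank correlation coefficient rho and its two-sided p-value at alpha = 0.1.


Step 1: Rank x and y separately (midranks; no ties here).
rank(x): 8->6, 3->2, 9->7, 7->5, 4->3, 15->9, 2->1, 5->4, 13->8
rank(y): 6->6, 9->9, 7->7, 5->5, 3->3, 2->2, 1->1, 4->4, 8->8
Step 2: d_i = R_x(i) - R_y(i); compute d_i^2.
  (6-6)^2=0, (2-9)^2=49, (7-7)^2=0, (5-5)^2=0, (3-3)^2=0, (9-2)^2=49, (1-1)^2=0, (4-4)^2=0, (8-8)^2=0
sum(d^2) = 98.
Step 3: rho = 1 - 6*98 / (9*(9^2 - 1)) = 1 - 588/720 = 0.183333.
Step 4: Under H0, t = rho * sqrt((n-2)/(1-rho^2)) = 0.4934 ~ t(7).
Step 5: Two-sided p-value from the t-distribution with 7 df = 0.636820.
Step 6: alpha = 0.1. fail to reject H0.

rho = 0.1833, p = 0.636820, fail to reject H0 at alpha = 0.1.


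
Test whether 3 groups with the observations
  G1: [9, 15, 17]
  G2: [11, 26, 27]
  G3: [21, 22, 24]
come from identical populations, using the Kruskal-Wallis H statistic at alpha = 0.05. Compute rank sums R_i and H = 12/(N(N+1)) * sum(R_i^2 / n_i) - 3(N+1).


Step 1: Combine all N = 9 observations and assign midranks.
sorted (value, group, rank): (9,G1,1), (11,G2,2), (15,G1,3), (17,G1,4), (21,G3,5), (22,G3,6), (24,G3,7), (26,G2,8), (27,G2,9)
Step 2: Sum ranks within each group.
R_1 = 8 (n_1 = 3)
R_2 = 19 (n_2 = 3)
R_3 = 18 (n_3 = 3)
Step 3: H = 12/(N(N+1)) * sum(R_i^2/n_i) - 3(N+1)
     = 12/(9*10) * (8^2/3 + 19^2/3 + 18^2/3) - 3*10
     = 0.133333 * 249.667 - 30
     = 3.288889.
Step 4: No ties, so H is used without correction.
Step 5: Under H0, H ~ chi^2(2); p-value = 0.193120.
Step 6: alpha = 0.05. fail to reject H0.

H = 3.2889, df = 2, p = 0.193120, fail to reject H0.


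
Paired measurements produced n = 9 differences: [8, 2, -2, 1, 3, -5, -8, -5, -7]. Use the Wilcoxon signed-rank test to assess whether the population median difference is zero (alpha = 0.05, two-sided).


Step 1: Drop any zero differences (none here) and take |d_i|.
|d| = [8, 2, 2, 1, 3, 5, 8, 5, 7]
Step 2: Midrank |d_i| (ties get averaged ranks).
ranks: |8|->8.5, |2|->2.5, |2|->2.5, |1|->1, |3|->4, |5|->5.5, |8|->8.5, |5|->5.5, |7|->7
Step 3: Attach original signs; sum ranks with positive sign and with negative sign.
W+ = 8.5 + 2.5 + 1 + 4 = 16
W- = 2.5 + 5.5 + 8.5 + 5.5 + 7 = 29
(Check: W+ + W- = 45 should equal n(n+1)/2 = 45.)
Step 4: Test statistic W = min(W+, W-) = 16.
Step 5: Ties in |d|, so use the tie-corrected normal approximation.
        E[W] = n(n+1)/4 = 9*10/4 = 22.5.
        Tie groups: |d|=2 (t=2), |d|=5 (t=2), |d|=8 (t=2); sum(t^3 - t) = 18.
        Var[W] = n(n+1)(2n+1)/24 - sum(t^3-t)/48 = 1710/24 - 18/48 = 70.875.
        z = (W - E[W]) / sqrt(Var[W]) = (16 - 22.5) / 8.4187 = -0.7721.
        Two-sided p = 2*Phi(z) = 0.440062.
Step 6: alpha = 0.05. fail to reject H0.

W+ = 16, W- = 29, W = min = 16, p = 0.440062, fail to reject H0.


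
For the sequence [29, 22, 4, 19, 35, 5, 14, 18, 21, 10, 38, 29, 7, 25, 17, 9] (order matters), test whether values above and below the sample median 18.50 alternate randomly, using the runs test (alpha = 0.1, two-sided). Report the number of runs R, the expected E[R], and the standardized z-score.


Step 1: Compute median = 18.50; label A = above, B = below.
Labels in order: AABAABBBABAABABB  (n_A = 8, n_B = 8)
Step 2: Count runs R = 10.
Step 3: Under H0 (random ordering), E[R] = 2*n_A*n_B/(n_A+n_B) + 1 = 2*8*8/16 + 1 = 9.0000.
        Var[R] = 2*n_A*n_B*(2*n_A*n_B - n_A - n_B) / ((n_A+n_B)^2 * (n_A+n_B-1)) = 14336/3840 = 3.7333.
        SD[R] = 1.9322.
Step 4: Continuity-corrected z = (R - 0.5 - E[R]) / SD[R] = (10 - 0.5 - 9.0000) / 1.9322 = 0.2588.
Step 5: Two-sided p-value via normal approximation = 2*(1 - Phi(|z|)) = 0.795809.
Step 6: alpha = 0.1. fail to reject H0.

R = 10, z = 0.2588, p = 0.795809, fail to reject H0.


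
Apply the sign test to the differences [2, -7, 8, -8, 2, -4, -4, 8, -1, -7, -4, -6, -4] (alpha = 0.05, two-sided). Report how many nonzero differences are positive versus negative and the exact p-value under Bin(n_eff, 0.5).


Step 1: Discard zero differences. Original n = 13; n_eff = number of nonzero differences = 13.
Nonzero differences (with sign): +2, -7, +8, -8, +2, -4, -4, +8, -1, -7, -4, -6, -4
Step 2: Count signs: positive = 4, negative = 9.
Step 3: Under H0: P(positive) = 0.5, so the number of positives S ~ Bin(13, 0.5).
Step 4: Two-sided exact p-value = sum of Bin(13,0.5) probabilities at or below the observed probability = 0.266846.
Step 5: alpha = 0.05. fail to reject H0.

n_eff = 13, pos = 4, neg = 9, p = 0.266846, fail to reject H0.


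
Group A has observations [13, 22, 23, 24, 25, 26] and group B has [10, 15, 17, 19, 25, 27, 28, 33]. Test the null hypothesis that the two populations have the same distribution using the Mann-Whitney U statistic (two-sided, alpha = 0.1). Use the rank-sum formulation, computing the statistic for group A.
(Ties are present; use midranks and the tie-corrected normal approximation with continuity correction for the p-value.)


Step 1: Combine and sort all 14 observations; assign midranks.
sorted (value, group): (10,Y), (13,X), (15,Y), (17,Y), (19,Y), (22,X), (23,X), (24,X), (25,X), (25,Y), (26,X), (27,Y), (28,Y), (33,Y)
ranks: 10->1, 13->2, 15->3, 17->4, 19->5, 22->6, 23->7, 24->8, 25->9.5, 25->9.5, 26->11, 27->12, 28->13, 33->14
Step 2: Rank sum for X: R1 = 2 + 6 + 7 + 8 + 9.5 + 11 = 43.5.
Step 3: U_X = R1 - n1(n1+1)/2 = 43.5 - 6*7/2 = 43.5 - 21 = 22.5.
       U_Y = n1*n2 - U_X = 48 - 22.5 = 25.5.
Step 4: Ties are present, so use the tie-corrected normal approximation (with continuity correction) for the p-value.
Step 5: p-value = 0.897167; compare to alpha = 0.1. fail to reject H0.

U_X = 22.5, p = 0.897167, fail to reject H0 at alpha = 0.1.


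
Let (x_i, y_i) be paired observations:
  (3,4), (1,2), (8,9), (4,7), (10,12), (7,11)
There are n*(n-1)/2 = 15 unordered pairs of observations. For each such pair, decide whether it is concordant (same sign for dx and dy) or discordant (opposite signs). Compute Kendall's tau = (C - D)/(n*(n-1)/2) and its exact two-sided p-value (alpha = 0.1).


Step 1: Enumerate the 15 unordered pairs (i,j) with i<j and classify each by sign(x_j-x_i) * sign(y_j-y_i).
  (1,2):dx=-2,dy=-2->C; (1,3):dx=+5,dy=+5->C; (1,4):dx=+1,dy=+3->C; (1,5):dx=+7,dy=+8->C
  (1,6):dx=+4,dy=+7->C; (2,3):dx=+7,dy=+7->C; (2,4):dx=+3,dy=+5->C; (2,5):dx=+9,dy=+10->C
  (2,6):dx=+6,dy=+9->C; (3,4):dx=-4,dy=-2->C; (3,5):dx=+2,dy=+3->C; (3,6):dx=-1,dy=+2->D
  (4,5):dx=+6,dy=+5->C; (4,6):dx=+3,dy=+4->C; (5,6):dx=-3,dy=-1->C
Step 2: C = 14, D = 1, total pairs = 15.
Step 3: tau = (C - D)/(n(n-1)/2) = (14 - 1)/15 = 0.866667.
Step 4: Exact two-sided p-value (enumerate n! = 720 permutations of y under H0): p = 0.016667.
Step 5: alpha = 0.1. reject H0.

tau_b = 0.8667 (C=14, D=1), p = 0.016667, reject H0.


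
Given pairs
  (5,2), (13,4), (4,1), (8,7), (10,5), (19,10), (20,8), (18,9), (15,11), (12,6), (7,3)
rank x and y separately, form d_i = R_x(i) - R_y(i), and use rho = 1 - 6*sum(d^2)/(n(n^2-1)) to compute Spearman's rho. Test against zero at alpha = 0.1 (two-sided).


Step 1: Rank x and y separately (midranks; no ties here).
rank(x): 5->2, 13->7, 4->1, 8->4, 10->5, 19->10, 20->11, 18->9, 15->8, 12->6, 7->3
rank(y): 2->2, 4->4, 1->1, 7->7, 5->5, 10->10, 8->8, 9->9, 11->11, 6->6, 3->3
Step 2: d_i = R_x(i) - R_y(i); compute d_i^2.
  (2-2)^2=0, (7-4)^2=9, (1-1)^2=0, (4-7)^2=9, (5-5)^2=0, (10-10)^2=0, (11-8)^2=9, (9-9)^2=0, (8-11)^2=9, (6-6)^2=0, (3-3)^2=0
sum(d^2) = 36.
Step 3: rho = 1 - 6*36 / (11*(11^2 - 1)) = 1 - 216/1320 = 0.836364.
Step 4: Under H0, t = rho * sqrt((n-2)/(1-rho^2)) = 4.5772 ~ t(9).
Step 5: Two-sided p-value from the t-distribution with 9 df = 0.001333.
Step 6: alpha = 0.1. reject H0.

rho = 0.8364, p = 0.001333, reject H0 at alpha = 0.1.
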